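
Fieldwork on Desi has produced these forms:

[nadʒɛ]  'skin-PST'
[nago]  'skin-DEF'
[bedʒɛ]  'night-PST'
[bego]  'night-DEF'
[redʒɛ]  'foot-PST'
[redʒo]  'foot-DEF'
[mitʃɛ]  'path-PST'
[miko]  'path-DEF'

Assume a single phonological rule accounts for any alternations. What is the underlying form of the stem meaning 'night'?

'night' shows [dʒ] ~ [g] at the end of the stem ([bedʒɛ] vs [bego]).
The stem 'foot' ([redʒɛ], [redʒo]) shows [dʒ] unchanged in both environments, so [dʒ] cannot be basic with [g] derived before the DEF suffix.
The alternation reflects palatalization before a front vowel: /k/ and /g/ become palato-alveolar [tʃ] and [dʒ] before a front vowel. /g/ is underlying.

/beg/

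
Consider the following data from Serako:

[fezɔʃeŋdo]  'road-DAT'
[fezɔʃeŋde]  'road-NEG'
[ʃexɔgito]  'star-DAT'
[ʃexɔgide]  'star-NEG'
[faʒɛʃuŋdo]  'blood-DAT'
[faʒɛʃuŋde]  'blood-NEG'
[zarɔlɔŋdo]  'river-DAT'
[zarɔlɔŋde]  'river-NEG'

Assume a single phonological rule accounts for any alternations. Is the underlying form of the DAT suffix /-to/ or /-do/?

/-to/

The DAT suffix surfaces as [-do] and [-to], depending on the final segment of the stem.
The NEG suffix, which begins with [d], is invariant after every stem; so [d] is not altered by any rule here.
So the underlying form is /-to/, and voiceless stops become voiced after a nasal.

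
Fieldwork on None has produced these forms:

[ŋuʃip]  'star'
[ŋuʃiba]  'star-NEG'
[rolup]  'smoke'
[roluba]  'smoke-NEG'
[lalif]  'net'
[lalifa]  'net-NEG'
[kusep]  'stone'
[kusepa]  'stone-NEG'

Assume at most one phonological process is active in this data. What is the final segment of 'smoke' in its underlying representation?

/b/

The stem for 'smoke' ends in [p] in [rolup] but [b] in [roluba].
Compare 'stone', with invariant [p] in [kusep] and [kusepa]: an analysis with underlying /p/ and a rule producing [b] before the NEG suffix would wrongly predict alternation here too.
So /b/ is underlying, and a rule of word-final obstruent devoicing — voiced obstruents become voiceless word-finally — gives [p].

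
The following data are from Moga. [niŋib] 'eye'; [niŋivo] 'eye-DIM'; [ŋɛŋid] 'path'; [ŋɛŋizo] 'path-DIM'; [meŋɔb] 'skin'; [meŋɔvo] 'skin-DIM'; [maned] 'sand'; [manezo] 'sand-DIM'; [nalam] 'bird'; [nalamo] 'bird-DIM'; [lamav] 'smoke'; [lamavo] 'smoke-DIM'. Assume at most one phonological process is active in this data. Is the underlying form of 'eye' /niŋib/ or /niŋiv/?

/niŋib/

'eye' shows [b] ~ [v] at the end of the stem ([niŋib] vs [niŋivo]).
The stem 'smoke' ([lamav], [lamavo]) shows [v] unchanged in both environments, so [v] cannot be basic with [b] derived in isolation.
The alternation reflects intervocalic spirantization: voiced stops become fricatives between vowels. /b/ is underlying.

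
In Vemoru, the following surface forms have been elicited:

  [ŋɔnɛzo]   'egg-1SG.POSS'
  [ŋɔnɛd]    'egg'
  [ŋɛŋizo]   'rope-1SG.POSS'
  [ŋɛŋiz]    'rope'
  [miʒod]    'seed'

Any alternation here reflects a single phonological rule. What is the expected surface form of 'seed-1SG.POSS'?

[miʒozo]

In [ŋɔnɛzo] and [ŋɔnɛd] the final segment of 'egg' alternates: [z] ~ [d].
But 'rope' keeps [z] in both environments ([ŋɛŋizo], [ŋɛŋiz]), so there is no rule changing /z/ to [d] in isolation.
So /d/ is underlying, and a rule of intervocalic spirantization — voiced stops become fricatives between vowels — gives [z].
From [miʒod] the stem 'seed' is /miʒod/; between vowels this yields [miʒozo].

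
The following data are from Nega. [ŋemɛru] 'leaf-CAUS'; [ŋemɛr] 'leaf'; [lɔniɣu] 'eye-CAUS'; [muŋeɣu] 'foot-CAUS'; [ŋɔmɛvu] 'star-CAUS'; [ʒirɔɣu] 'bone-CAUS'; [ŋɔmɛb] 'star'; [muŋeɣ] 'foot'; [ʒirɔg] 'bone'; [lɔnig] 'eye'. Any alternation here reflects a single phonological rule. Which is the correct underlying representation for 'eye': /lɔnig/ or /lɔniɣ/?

/lɔnig/

In [lɔnig] and [lɔniɣu] the final segment of 'eye' alternates: [g] ~ [ɣ].
But 'foot' keeps [ɣ] in both environments ([muŋeɣ], [muŋeɣu]), so there is no rule changing /ɣ/ to [g] in isolation.
So /g/ is underlying, and a rule of intervocalic spirantization — voiced stops become fricatives between vowels — gives [ɣ].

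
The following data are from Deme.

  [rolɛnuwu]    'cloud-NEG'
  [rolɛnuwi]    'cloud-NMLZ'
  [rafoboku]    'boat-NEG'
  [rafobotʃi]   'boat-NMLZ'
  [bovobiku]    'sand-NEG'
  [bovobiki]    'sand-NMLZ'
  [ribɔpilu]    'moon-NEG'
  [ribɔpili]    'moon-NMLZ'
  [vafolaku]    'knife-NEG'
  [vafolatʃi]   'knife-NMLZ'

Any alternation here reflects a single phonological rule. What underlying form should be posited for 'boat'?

In [rafoboku] and [rafobotʃi] the final segment of 'boat' alternates: [k] ~ [tʃ].
The stem 'sand' ([bovobiku], [bovobiki]) shows [k] unchanged in both environments, so [k] cannot be basic with [tʃ] derived before the NMLZ suffix.
So /tʃ/ is underlying, and a rule of depalatalization — palato-alveolar /tʃ/ becomes [k] when no front vowel follows — gives [k].

/rafobotʃ/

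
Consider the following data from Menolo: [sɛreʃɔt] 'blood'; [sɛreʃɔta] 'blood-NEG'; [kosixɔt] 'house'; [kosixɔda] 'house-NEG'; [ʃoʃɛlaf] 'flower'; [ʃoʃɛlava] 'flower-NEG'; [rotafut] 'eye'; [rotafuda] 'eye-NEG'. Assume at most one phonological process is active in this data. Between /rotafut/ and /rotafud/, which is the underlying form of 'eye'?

/rotafud/

In [rotafut] and [rotafuda] the final segment of 'eye' alternates: [t] ~ [d].
But 'blood' keeps [t] in both environments ([sɛreʃɔt], [sɛreʃɔta]), so there is no rule changing /t/ to [d] before the NEG suffix.
So /d/ is underlying, and a rule of word-final obstruent devoicing — voiced obstruents become voiceless word-finally — gives [t].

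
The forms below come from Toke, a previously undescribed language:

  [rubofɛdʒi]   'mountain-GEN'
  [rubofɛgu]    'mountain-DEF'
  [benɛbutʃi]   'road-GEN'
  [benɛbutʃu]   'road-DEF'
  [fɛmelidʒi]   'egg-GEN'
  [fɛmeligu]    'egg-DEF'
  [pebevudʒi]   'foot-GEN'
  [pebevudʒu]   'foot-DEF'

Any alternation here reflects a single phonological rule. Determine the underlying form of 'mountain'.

The root 'mountain' surfaces as [rubofɛdʒi] and [rubofɛgu], with a stem-final [dʒ] ~ [g] alternation.
If /dʒ/ were underlying and a rule turned it into [g] before the DEF suffix, 'foot' would also alternate; but it has [dʒ] in both [pebevudʒi] and [pebevudʒu].
Therefore /g/ is basic and [dʒ] is derived by palatalization before a front vowel (/g/ becomes palato-alveolar [dʒ] before a front vowel).

/rubofɛg/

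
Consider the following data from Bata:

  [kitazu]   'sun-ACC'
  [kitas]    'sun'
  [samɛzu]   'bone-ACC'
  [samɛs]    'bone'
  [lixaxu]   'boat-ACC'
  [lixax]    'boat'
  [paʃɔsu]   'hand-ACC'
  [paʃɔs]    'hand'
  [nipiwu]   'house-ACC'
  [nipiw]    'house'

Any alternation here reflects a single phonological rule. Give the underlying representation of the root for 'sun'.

The root 'sun' surfaces as [kitazu] and [kitas], with a stem-final [z] ~ [s] alternation.
Compare 'hand', with invariant [s] in [paʃɔsu] and [paʃɔs]: an analysis with underlying /s/ and a rule producing [z] before the ACC suffix would wrongly predict alternation here too.
The underlying segment must be /z/; voiced obstruents become voiceless word-finally, yielding [s] there.

/kitaz/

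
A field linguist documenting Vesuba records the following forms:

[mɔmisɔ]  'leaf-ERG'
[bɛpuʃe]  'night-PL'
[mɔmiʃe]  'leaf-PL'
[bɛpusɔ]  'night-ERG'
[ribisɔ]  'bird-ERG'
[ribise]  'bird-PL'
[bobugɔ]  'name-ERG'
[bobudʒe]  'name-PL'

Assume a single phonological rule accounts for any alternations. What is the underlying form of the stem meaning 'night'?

'night' shows [ʃ] ~ [s] at the end of the stem ([bɛpuʃe] vs [bɛpusɔ]).
If /s/ were underlying and a rule turned it into [ʃ] before the PL suffix, 'bird' would also alternate; but it has [s] in both [ribise] and [ribisɔ].
So /ʃ/ is underlying, and a rule of depalatalization — palato-alveolar /dʒ/ and /ʃ/ become [g] and [s] when no front vowel follows — gives [s].
Hence 'night' is /bɛpuʃ/ underlyingly.

/bɛpuʃ/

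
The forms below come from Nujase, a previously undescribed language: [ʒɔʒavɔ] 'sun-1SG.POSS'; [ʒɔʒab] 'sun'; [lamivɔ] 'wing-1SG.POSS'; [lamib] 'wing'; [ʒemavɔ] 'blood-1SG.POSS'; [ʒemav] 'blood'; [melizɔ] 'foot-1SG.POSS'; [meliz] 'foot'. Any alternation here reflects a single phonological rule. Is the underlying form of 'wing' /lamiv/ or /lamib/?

The stem for 'wing' ends in [v] in [lamivɔ] but [b] in [lamib].
But 'blood' keeps [v] in both environments ([ʒemavɔ], [ʒemav]), so there is no rule changing /v/ to [b] in isolation.
The alternation reflects intervocalic spirantization: voiced stops become fricatives between vowels. /b/ is underlying.

/lamib/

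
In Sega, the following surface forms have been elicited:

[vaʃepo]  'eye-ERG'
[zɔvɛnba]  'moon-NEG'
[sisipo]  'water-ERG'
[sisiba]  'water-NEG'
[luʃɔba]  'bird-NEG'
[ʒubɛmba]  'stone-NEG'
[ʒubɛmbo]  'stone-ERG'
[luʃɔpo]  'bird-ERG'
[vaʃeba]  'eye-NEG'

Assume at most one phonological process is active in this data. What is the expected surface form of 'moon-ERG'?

[zɔvɛnbo]

The ERG suffix surfaces as [-bo] and [-po], depending on the final segment of the stem.
By contrast the NEG suffix keeps its initial [b] throughout — that segment must be underlying.
The ERG suffix is therefore /-po/ underlyingly, with post-nasal voicing: voiceless stops become voiced after a nasal.
After 'moon', which ends in a nasal, the suffix surfaces as [-bo], giving [zɔvɛnbo].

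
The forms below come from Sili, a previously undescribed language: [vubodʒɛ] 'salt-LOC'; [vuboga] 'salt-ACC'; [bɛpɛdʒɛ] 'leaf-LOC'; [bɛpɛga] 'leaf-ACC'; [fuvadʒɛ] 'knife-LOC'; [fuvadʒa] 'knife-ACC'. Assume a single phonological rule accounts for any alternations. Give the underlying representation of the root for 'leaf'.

The stem for 'leaf' ends in [dʒ] in [bɛpɛdʒɛ] but [g] in [bɛpɛga].
If /dʒ/ were underlying and a rule turned it into [g] before the ACC suffix, 'knife' would also alternate; but it has [dʒ] in both [fuvadʒɛ] and [fuvadʒa].
The alternation reflects palatalization before a front vowel: /g/ becomes palato-alveolar [dʒ] before a front vowel. /g/ is underlying.
Hence 'leaf' is /bɛpɛg/ underlyingly.

/bɛpɛg/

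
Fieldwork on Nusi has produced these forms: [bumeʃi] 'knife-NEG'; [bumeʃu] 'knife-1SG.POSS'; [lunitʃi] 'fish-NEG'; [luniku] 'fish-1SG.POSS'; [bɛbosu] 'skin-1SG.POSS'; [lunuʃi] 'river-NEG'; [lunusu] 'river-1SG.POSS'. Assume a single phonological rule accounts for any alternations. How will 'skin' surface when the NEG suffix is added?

[bɛboʃi]

The stem for 'river' ends in [ʃ] in [lunuʃi] but [s] in [lunusu].
The stem 'knife' ([bumeʃi], [bumeʃu]) shows [ʃ] unchanged in both environments, so [ʃ] cannot be basic with [s] derived before the 1SG.POSS suffix.
So /s/ is underlying, and a rule of palatalization before a front vowel — /k/ and /s/ become palato-alveolar [tʃ] and [ʃ] before a front vowel — gives [ʃ].
From [bɛbosu] the stem 'skin' is /bɛbos/; before a front vowel this yields [bɛboʃi].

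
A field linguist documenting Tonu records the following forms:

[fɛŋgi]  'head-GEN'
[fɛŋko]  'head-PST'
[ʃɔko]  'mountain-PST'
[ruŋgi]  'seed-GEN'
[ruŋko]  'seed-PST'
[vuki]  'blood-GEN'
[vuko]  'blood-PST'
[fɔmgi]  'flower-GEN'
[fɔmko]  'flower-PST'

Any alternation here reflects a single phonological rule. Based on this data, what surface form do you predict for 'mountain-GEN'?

The GEN suffix surfaces as [-gi] and [-ki], depending on the final segment of the stem.
By contrast the PST suffix keeps its initial [k] throughout — that segment must be underlying.
The GEN suffix is therefore /-gi/ underlyingly, with post-vocalic devoicing: voiced stops become voiceless after a vowel.
After 'mountain', which ends in a vowel, the suffix surfaces as [-ki], giving [ʃɔki].

[ʃɔki]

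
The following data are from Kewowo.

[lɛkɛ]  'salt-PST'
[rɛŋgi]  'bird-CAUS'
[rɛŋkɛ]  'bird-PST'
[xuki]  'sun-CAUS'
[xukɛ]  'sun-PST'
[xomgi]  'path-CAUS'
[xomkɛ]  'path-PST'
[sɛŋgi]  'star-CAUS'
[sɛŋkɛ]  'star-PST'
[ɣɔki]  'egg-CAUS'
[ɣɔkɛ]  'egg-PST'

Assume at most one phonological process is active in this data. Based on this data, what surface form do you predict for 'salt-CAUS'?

[lɛki]

The CAUS suffix surfaces as [-gi] and [-ki], depending on the final segment of the stem.
By contrast the PST suffix keeps its initial [k] throughout — that segment must be underlying.
The CAUS suffix is therefore /-gi/ underlyingly, with post-vocalic devoicing: voiced stops become voiceless after a vowel.
After 'salt', which ends in a vowel, the suffix surfaces as [-ki], giving [lɛki].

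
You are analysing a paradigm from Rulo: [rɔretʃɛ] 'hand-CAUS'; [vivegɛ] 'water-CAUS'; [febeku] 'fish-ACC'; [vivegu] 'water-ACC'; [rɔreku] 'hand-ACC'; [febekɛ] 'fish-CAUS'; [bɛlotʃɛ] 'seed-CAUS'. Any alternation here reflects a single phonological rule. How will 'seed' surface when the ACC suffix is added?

'hand' shows [k] ~ [tʃ] at the end of the stem ([rɔreku] vs [rɔretʃɛ]).
The stem 'fish' ([febeku], [febekɛ]) shows [k] unchanged in both environments, so [k] cannot be basic with [tʃ] derived before the CAUS suffix.
The underlying segment must be /tʃ/; palato-alveolar /tʃ/ becomes [k] when no front vowel follows, yielding [k] there.
The one attested form of 'seed', [bɛlotʃɛ], shows underlying /bɛlotʃ/. Applying the same rule when no front vowel follows gives [bɛloku].

[bɛloku]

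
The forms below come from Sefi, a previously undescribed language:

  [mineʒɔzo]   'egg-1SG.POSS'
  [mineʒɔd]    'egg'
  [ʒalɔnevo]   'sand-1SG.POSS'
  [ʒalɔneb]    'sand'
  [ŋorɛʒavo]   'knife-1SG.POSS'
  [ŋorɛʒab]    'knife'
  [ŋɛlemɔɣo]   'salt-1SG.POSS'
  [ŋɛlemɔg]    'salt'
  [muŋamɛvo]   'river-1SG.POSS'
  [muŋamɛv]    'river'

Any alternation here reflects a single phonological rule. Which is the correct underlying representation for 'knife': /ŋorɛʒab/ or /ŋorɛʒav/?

/ŋorɛʒab/

The root 'knife' surfaces as [ŋorɛʒavo] and [ŋorɛʒab], with a stem-final [v] ~ [b] alternation.
But 'river' keeps [v] in both environments ([muŋamɛvo], [muŋamɛv]), so there is no rule changing /v/ to [b] in isolation.
So /b/ is underlying, and a rule of intervocalic spirantization — voiced stops become fricatives between vowels — gives [v].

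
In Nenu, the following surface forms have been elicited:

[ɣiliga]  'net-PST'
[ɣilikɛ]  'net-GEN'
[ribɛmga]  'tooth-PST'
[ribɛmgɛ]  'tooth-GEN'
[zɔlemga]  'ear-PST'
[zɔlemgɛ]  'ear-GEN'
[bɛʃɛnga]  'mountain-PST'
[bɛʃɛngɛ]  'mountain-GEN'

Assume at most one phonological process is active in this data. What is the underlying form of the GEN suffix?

The GEN morpheme has two allomorphs, [-gɛ] and [-kɛ].
By contrast the PST suffix keeps its initial [g] throughout — that segment must be underlying.
So the underlying form is /-kɛ/, and voiceless stops become voiced after a nasal.

/-kɛ/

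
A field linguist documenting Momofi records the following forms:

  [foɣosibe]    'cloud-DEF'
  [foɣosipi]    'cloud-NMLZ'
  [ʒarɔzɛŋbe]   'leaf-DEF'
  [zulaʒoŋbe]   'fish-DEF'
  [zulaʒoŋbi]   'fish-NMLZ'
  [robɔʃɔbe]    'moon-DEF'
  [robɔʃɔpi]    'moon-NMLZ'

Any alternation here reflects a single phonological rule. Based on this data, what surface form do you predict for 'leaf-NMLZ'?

The NMLZ suffix surfaces as [-bi] and [-pi], depending on the final segment of the stem.
The DEF suffix, which begins with [b], is invariant after every stem; so [b] is not altered by any rule here.
So the underlying form is /-pi/, and voiceless stops become voiced after a nasal.
After 'leaf', which ends in a nasal, the suffix surfaces as [-bi], giving [ʒarɔzɛŋbi].

[ʒarɔzɛŋbi]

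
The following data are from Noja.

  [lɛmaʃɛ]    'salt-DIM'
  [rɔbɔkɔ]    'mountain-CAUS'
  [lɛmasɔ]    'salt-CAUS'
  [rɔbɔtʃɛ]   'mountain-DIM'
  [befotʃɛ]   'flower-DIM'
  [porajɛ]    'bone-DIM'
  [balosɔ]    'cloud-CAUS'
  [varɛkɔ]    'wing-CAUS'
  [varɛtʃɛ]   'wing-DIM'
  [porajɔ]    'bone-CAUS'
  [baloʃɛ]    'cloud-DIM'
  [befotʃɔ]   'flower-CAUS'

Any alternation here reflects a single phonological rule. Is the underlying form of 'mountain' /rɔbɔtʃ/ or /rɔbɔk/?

/rɔbɔk/

The root 'mountain' surfaces as [rɔbɔtʃɛ] and [rɔbɔkɔ], with a stem-final [tʃ] ~ [k] alternation.
The stem 'flower' ([befotʃɛ], [befotʃɔ]) shows [tʃ] unchanged in both environments, so [tʃ] cannot be basic with [k] derived before the CAUS suffix.
So /k/ is underlying, and a rule of palatalization before a front vowel — /k/ and /s/ become palato-alveolar [tʃ] and [ʃ] before a front vowel — gives [tʃ].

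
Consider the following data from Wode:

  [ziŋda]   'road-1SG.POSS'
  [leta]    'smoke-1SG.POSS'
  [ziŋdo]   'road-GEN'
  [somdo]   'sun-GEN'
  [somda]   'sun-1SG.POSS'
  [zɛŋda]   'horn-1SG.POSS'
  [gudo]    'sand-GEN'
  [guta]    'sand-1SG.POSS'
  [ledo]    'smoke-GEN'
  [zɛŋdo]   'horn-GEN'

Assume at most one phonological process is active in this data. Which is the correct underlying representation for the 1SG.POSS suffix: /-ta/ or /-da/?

The 1SG.POSS suffix surfaces as [-da] and [-ta], depending on the final segment of the stem.
The GEN suffix, which begins with [d], is invariant after every stem; so [d] is not altered by any rule here.
The 1SG.POSS suffix is therefore /-ta/ underlyingly, with post-nasal voicing: voiceless stops become voiced after a nasal.

/-ta/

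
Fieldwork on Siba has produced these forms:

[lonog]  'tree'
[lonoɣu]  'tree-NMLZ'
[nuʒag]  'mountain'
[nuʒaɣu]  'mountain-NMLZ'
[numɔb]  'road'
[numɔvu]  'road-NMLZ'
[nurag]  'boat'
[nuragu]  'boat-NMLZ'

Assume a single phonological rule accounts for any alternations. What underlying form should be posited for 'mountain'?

/nuʒaɣ/

The stem for 'mountain' ends in [g] in [nuʒag] but [ɣ] in [nuʒaɣu].
The stem 'boat' ([nurag], [nuragu]) shows [g] unchanged in both environments, so [g] cannot be basic with [ɣ] derived before the NMLZ suffix.
The underlying segment must be /ɣ/; voiced fricatives become stops word-finally, yielding [g] there.
The underlying form of 'mountain' is therefore /nuʒaɣ/.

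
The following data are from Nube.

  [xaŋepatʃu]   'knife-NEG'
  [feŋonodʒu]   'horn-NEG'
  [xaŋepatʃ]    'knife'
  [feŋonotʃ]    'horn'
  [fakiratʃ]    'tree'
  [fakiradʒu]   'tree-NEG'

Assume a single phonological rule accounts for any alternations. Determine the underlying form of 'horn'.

The root 'horn' surfaces as [feŋonodʒu] and [feŋonotʃ], with a stem-final [dʒ] ~ [tʃ] alternation.
If /tʃ/ were underlying and a rule turned it into [dʒ] before the NEG suffix, 'knife' would also alternate; but it has [tʃ] in both [xaŋepatʃu] and [xaŋepatʃ].
So /dʒ/ is underlying, and a rule of word-final obstruent devoicing — voiced obstruents become voiceless word-finally — gives [tʃ].

/feŋonodʒ/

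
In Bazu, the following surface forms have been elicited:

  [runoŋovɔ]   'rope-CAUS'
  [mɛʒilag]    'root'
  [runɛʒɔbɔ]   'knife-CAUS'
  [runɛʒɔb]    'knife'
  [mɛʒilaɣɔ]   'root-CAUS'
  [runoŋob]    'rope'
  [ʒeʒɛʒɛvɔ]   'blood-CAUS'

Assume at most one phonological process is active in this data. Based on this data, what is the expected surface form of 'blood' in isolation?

The stem for 'rope' ends in [b] in [runoŋob] but [v] in [runoŋovɔ].
Compare 'knife', with invariant [b] in [runɛʒɔb] and [runɛʒɔbɔ]: an analysis with underlying /b/ and a rule producing [v] before the CAUS suffix would wrongly predict alternation here too.
Therefore /v/ is basic and [b] is derived by word-final hardening (voiced fricatives become stops word-finally).
The one attested form of 'blood', [ʒeʒɛʒɛvɔ], shows underlying /ʒeʒɛʒɛv/. Applying the same rule word-finally gives [ʒeʒɛʒɛb].

[ʒeʒɛʒɛb]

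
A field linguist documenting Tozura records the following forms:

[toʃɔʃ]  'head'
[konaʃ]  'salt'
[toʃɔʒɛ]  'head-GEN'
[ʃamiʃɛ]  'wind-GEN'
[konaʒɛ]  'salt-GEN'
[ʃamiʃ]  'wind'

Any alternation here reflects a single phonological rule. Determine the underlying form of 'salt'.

/konaʒ/

'salt' shows [ʃ] ~ [ʒ] at the end of the stem ([konaʃ] vs [konaʒɛ]).
But 'wind' keeps [ʃ] in both environments ([ʃamiʃ], [ʃamiʃɛ]), so there is no rule changing /ʃ/ to [ʒ] before the GEN suffix.
The alternation reflects word-final obstruent devoicing: voiced obstruents become voiceless word-finally. /ʒ/ is underlying.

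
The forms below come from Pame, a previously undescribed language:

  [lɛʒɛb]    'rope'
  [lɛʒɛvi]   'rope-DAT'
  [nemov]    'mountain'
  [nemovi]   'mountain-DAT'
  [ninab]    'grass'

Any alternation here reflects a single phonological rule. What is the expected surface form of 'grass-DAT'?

[ninavi]

The stem for 'rope' ends in [b] in [lɛʒɛb] but [v] in [lɛʒɛvi].
If /v/ were underlying and a rule turned it into [b] in isolation, 'mountain' would also alternate; but it has [v] in both [nemov] and [nemovi].
So /b/ is underlying, and a rule of intervocalic spirantization — voiced stops become fricatives between vowels — gives [v].
The one attested form of 'grass', [ninab], shows underlying /ninab/. Applying the same rule between vowels gives [ninavi].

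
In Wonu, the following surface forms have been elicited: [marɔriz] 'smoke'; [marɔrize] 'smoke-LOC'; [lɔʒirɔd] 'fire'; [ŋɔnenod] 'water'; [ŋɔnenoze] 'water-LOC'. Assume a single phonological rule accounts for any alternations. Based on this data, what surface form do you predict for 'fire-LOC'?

[lɔʒirɔze]

In [ŋɔnenod] and [ŋɔnenoze] the final segment of 'water' alternates: [d] ~ [z].
But 'smoke' keeps [z] in both environments ([marɔriz], [marɔrize]), so there is no rule changing /z/ to [d] in isolation.
The alternation reflects intervocalic spirantization: voiced stops become fricatives between vowels. /d/ is underlying.
The one attested form of 'fire', [lɔʒirɔd], shows underlying /lɔʒirɔd/. Applying the same rule between vowels gives [lɔʒirɔze].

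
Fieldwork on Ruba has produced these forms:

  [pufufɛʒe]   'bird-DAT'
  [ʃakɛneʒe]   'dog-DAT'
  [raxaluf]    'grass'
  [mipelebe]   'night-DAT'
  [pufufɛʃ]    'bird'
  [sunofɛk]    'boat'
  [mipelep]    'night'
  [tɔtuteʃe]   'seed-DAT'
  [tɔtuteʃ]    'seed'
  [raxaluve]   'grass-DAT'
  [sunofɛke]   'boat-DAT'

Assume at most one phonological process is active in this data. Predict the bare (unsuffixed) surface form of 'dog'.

[ʃakɛneʃ]

In [pufufɛʃ] and [pufufɛʒe] the final segment of 'bird' alternates: [ʃ] ~ [ʒ].
If /ʃ/ were underlying and a rule turned it into [ʒ] before the DAT suffix, 'seed' would also alternate; but it has [ʃ] in both [tɔtuteʃ] and [tɔtuteʃe].
The alternation reflects word-final obstruent devoicing: voiced obstruents become voiceless word-finally. /ʒ/ is underlying.
From [ʃakɛneʒe] the stem 'dog' is /ʃakɛneʒ/; word-finally this yields [ʃakɛneʃ].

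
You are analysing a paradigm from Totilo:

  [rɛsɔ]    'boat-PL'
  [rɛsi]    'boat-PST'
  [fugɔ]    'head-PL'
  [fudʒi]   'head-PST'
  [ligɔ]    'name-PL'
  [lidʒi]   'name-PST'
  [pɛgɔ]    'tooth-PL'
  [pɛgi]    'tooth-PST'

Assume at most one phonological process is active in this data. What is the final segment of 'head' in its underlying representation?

'head' shows [g] ~ [dʒ] at the end of the stem ([fugɔ] vs [fudʒi]).
If /g/ were underlying and a rule turned it into [dʒ] before the PST suffix, 'tooth' would also alternate; but it has [g] in both [pɛgɔ] and [pɛgi].
Therefore /dʒ/ is basic and [g] is derived by depalatalization (palato-alveolar /dʒ/ becomes [g] when no front vowel follows).

/dʒ/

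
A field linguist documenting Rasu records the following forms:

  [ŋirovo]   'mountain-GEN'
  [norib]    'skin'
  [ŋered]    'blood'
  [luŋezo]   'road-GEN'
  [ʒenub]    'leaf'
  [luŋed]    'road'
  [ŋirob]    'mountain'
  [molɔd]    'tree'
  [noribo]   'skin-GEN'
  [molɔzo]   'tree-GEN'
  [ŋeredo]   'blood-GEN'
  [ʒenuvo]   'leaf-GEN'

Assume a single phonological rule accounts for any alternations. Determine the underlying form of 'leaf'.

/ʒenuv/

The stem for 'leaf' ends in [b] in [ʒenub] but [v] in [ʒenuvo].
Compare 'skin', with invariant [b] in [norib] and [noribo]: an analysis with underlying /b/ and a rule producing [v] before the GEN suffix would wrongly predict alternation here too.
The underlying segment must be /v/; voiced fricatives become stops word-finally, yielding [b] there.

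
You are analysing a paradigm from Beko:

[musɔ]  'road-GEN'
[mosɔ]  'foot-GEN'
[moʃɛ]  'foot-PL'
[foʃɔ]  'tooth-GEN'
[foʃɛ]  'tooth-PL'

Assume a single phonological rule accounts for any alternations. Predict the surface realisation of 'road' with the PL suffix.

The root 'foot' surfaces as [mosɔ] and [moʃɛ], with a stem-final [s] ~ [ʃ] alternation.
The stem 'tooth' ([foʃɔ], [foʃɛ]) shows [ʃ] unchanged in both environments, so [ʃ] cannot be basic with [s] derived before the GEN suffix.
Therefore /s/ is basic and [ʃ] is derived by palatalization before a front vowel (/s/ becomes palato-alveolar [ʃ] before a front vowel).
From [musɔ] the stem 'road' is /mus/; before a front vowel this yields [muʃɛ].

[muʃɛ]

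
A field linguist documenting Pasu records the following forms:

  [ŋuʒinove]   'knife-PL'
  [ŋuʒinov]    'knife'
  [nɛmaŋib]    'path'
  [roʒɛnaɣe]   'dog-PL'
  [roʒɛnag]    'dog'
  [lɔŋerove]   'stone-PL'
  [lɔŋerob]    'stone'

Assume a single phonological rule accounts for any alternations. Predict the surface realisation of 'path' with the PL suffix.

'stone' shows [v] ~ [b] at the end of the stem ([lɔŋerove] vs [lɔŋerob]).
But 'knife' keeps [v] in both environments ([ŋuʒinove], [ŋuʒinov]), so there is no rule changing /v/ to [b] in isolation.
So /b/ is underlying, and a rule of intervocalic spirantization — voiced stops become fricatives between vowels — gives [v].
The one attested form of 'path', [nɛmaŋib], shows underlying /nɛmaŋib/. Applying the same rule between vowels gives [nɛmaŋive].

[nɛmaŋive]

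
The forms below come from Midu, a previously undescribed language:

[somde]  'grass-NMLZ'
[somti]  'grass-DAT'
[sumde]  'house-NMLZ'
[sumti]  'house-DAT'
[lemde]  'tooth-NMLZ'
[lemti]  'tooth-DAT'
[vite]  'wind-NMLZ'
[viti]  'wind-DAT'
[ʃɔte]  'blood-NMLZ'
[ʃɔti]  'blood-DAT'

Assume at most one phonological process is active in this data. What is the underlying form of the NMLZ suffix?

/-de/

The NMLZ suffix surfaces as [-de] and [-te], depending on the final segment of the stem.
The DAT suffix, which begins with [t], is invariant after every stem; so [t] is not altered by any rule here.
So the underlying form is /-de/, and voiced stops become voiceless after a vowel.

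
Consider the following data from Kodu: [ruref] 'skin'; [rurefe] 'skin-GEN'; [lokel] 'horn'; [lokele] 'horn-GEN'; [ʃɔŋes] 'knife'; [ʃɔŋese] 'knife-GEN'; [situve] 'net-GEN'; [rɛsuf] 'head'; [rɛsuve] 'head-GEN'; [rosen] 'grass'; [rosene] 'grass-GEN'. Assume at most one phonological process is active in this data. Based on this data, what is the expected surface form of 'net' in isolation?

The stem for 'head' ends in [f] in [rɛsuf] but [v] in [rɛsuve].
If /f/ were underlying and a rule turned it into [v] before the GEN suffix, 'skin' would also alternate; but it has [f] in both [ruref] and [rurefe].
Therefore /v/ is basic and [f] is derived by word-final obstruent devoicing (voiced obstruents become voiceless word-finally).
From [situve] the stem 'net' is /situv/; word-finally this yields [situf].

[situf]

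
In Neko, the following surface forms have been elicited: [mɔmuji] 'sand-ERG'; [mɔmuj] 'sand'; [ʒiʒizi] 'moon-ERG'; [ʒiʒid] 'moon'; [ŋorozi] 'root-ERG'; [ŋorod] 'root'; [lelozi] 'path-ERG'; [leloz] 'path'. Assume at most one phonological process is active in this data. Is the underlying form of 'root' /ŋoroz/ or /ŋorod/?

The stem for 'root' ends in [z] in [ŋorozi] but [d] in [ŋorod].
The stem 'path' ([lelozi], [leloz]) shows [z] unchanged in both environments, so [z] cannot be basic with [d] derived in isolation.
The underlying segment must be /d/; voiced stops become fricatives between vowels, yielding [z] there.

/ŋorod/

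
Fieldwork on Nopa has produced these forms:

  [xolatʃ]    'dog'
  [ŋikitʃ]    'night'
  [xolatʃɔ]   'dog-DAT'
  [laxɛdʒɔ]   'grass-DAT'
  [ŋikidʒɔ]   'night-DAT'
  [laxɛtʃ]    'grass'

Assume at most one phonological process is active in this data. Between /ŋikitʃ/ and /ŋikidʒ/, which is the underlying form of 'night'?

/ŋikidʒ/

'night' shows [dʒ] ~ [tʃ] at the end of the stem ([ŋikidʒɔ] vs [ŋikitʃ]).
But 'dog' keeps [tʃ] in both environments ([xolatʃɔ], [xolatʃ]), so there is no rule changing /tʃ/ to [dʒ] before the DAT suffix.
The underlying segment must be /dʒ/; voiced obstruents become voiceless word-finally, yielding [tʃ] there.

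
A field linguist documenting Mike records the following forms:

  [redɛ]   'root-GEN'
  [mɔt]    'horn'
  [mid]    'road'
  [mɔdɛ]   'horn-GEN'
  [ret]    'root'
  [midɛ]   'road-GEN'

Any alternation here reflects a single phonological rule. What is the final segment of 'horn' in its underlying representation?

'horn' shows [d] ~ [t] at the end of the stem ([mɔdɛ] vs [mɔt]).
But 'road' keeps [d] in both environments ([midɛ], [mid]), so there is no rule changing /d/ to [t] in isolation.
So /t/ is underlying, and a rule of intervocalic voicing — voiceless stops become voiced between vowels — gives [d].

/t/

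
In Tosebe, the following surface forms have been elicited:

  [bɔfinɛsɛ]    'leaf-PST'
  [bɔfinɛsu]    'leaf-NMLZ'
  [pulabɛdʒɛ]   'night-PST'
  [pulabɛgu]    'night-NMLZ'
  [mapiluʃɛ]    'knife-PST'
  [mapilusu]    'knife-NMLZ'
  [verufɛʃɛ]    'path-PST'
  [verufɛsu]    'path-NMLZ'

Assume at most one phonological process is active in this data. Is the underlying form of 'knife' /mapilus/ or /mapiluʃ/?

/mapiluʃ/

'knife' shows [ʃ] ~ [s] at the end of the stem ([mapiluʃɛ] vs [mapilusu]).
If /s/ were underlying and a rule turned it into [ʃ] before the PST suffix, 'leaf' would also alternate; but it has [s] in both [bɔfinɛsɛ] and [bɔfinɛsu].
So /ʃ/ is underlying, and a rule of depalatalization — palato-alveolar /dʒ/ and /ʃ/ become [g] and [s] when no front vowel follows — gives [s].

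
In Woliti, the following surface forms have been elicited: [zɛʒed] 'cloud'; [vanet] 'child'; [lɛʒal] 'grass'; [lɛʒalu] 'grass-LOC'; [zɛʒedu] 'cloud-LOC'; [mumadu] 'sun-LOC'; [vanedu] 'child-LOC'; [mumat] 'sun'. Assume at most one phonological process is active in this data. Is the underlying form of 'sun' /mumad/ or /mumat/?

'sun' shows [d] ~ [t] at the end of the stem ([mumadu] vs [mumat]).
The stem 'cloud' ([zɛʒedu], [zɛʒed]) shows [d] unchanged in both environments, so [d] cannot be basic with [t] derived in isolation.
The alternation reflects intervocalic voicing: voiceless stops become voiced between vowels. /t/ is underlying.

/mumat/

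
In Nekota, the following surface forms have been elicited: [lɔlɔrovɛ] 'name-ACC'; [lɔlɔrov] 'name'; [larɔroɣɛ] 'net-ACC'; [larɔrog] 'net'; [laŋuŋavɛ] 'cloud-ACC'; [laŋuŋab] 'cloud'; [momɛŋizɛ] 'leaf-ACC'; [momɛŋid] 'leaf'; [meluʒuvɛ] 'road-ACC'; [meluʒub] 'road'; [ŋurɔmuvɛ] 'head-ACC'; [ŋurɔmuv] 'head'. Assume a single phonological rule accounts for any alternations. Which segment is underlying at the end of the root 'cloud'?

/b/

'cloud' shows [v] ~ [b] at the end of the stem ([laŋuŋavɛ] vs [laŋuŋab]).
Compare 'name', with invariant [v] in [lɔlɔrovɛ] and [lɔlɔrov]: an analysis with underlying /v/ and a rule producing [b] in isolation would wrongly predict alternation here too.
The alternation reflects intervocalic spirantization: voiced stops become fricatives between vowels. /b/ is underlying.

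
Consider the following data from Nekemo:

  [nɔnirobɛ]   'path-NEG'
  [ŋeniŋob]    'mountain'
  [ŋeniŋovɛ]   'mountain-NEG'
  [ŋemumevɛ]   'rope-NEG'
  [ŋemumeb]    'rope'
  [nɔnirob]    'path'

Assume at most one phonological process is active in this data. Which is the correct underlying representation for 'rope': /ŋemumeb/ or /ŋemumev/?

In [ŋemumeb] and [ŋemumevɛ] the final segment of 'rope' alternates: [b] ~ [v].
If /b/ were underlying and a rule turned it into [v] before the NEG suffix, 'path' would also alternate; but it has [b] in both [nɔnirob] and [nɔnirobɛ].
The underlying segment must be /v/; voiced fricatives become stops word-finally, yielding [b] there.

/ŋemumev/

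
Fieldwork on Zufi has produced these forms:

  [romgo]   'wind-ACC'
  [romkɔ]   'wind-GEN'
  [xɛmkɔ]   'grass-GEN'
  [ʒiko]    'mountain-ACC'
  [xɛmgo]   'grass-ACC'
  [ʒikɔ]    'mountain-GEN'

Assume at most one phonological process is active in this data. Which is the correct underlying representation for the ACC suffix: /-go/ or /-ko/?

The ACC morpheme has two allomorphs, [-go] and [-ko].
The GEN suffix, which begins with [k], is invariant after every stem; so [k] is not altered by any rule here.
The ACC suffix is therefore /-go/ underlyingly, with post-vocalic devoicing: voiced stops become voiceless after a vowel.

/-go/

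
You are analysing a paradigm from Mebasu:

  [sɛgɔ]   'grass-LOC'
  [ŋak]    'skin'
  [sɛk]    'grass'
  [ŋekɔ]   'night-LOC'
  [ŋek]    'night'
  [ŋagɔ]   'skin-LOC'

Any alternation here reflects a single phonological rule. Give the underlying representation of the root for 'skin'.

/ŋag/

The stem for 'skin' ends in [g] in [ŋagɔ] but [k] in [ŋak].
The stem 'night' ([ŋekɔ], [ŋek]) shows [k] unchanged in both environments, so [k] cannot be basic with [g] derived before the LOC suffix.
The alternation reflects word-final obstruent devoicing: voiced obstruents become voiceless word-finally. /g/ is underlying.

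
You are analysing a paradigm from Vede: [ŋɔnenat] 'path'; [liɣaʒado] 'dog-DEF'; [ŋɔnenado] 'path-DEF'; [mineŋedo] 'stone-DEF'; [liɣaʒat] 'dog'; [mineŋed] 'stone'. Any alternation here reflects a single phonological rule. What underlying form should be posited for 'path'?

The root 'path' surfaces as [ŋɔnenado] and [ŋɔnenat], with a stem-final [d] ~ [t] alternation.
If /d/ were underlying and a rule turned it into [t] in isolation, 'stone' would also alternate; but it has [d] in both [mineŋedo] and [mineŋed].
The alternation reflects intervocalic voicing: voiceless stops become voiced between vowels. /t/ is underlying.

/ŋɔnenat/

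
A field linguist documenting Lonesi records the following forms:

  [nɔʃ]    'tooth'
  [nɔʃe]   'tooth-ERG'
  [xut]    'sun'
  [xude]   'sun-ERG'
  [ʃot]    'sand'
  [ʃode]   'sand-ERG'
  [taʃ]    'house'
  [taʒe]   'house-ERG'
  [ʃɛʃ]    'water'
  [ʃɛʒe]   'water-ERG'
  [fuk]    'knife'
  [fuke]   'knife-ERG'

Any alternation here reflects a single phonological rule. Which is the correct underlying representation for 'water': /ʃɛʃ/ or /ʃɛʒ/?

The stem for 'water' ends in [ʃ] in [ʃɛʃ] but [ʒ] in [ʃɛʒe].
But 'tooth' keeps [ʃ] in both environments ([nɔʃ], [nɔʃe]), so there is no rule changing /ʃ/ to [ʒ] before the ERG suffix.
The underlying segment must be /ʒ/; voiced obstruents become voiceless word-finally, yielding [ʃ] there.

/ʃɛʒ/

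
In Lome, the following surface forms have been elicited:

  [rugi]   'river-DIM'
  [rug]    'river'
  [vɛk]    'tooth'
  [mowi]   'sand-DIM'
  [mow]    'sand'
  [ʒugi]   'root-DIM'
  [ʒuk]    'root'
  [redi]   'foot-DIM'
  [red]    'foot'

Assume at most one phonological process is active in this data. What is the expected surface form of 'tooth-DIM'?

[vɛgi]

In [ʒugi] and [ʒuk] the final segment of 'root' alternates: [g] ~ [k].
But 'river' keeps [g] in both environments ([rugi], [rug]), so there is no rule changing /g/ to [k] in isolation.
The alternation reflects intervocalic voicing: voiceless stops become voiced between vowels. /k/ is underlying.
From [vɛk] the stem 'tooth' is /vɛk/; between vowels this yields [vɛgi].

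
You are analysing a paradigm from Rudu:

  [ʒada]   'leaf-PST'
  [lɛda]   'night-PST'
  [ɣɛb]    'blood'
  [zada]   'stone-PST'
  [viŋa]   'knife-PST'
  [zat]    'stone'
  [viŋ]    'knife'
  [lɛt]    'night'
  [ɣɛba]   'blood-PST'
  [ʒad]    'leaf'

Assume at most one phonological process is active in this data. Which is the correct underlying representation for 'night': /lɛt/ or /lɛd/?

The root 'night' surfaces as [lɛda] and [lɛt], with a stem-final [d] ~ [t] alternation.
The stem 'leaf' ([ʒada], [ʒad]) shows [d] unchanged in both environments, so [d] cannot be basic with [t] derived in isolation.
The underlying segment must be /t/; voiceless stops become voiced between vowels, yielding [d] there.

/lɛt/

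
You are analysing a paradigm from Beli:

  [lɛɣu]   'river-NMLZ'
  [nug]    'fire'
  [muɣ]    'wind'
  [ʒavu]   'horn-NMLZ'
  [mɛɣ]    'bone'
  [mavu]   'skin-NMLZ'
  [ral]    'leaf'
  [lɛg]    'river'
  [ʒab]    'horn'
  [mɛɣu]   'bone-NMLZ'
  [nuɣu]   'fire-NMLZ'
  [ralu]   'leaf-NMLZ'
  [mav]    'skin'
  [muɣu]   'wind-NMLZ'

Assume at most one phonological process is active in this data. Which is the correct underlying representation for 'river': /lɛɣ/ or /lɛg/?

'river' shows [g] ~ [ɣ] at the end of the stem ([lɛg] vs [lɛɣu]).
If /ɣ/ were underlying and a rule turned it into [g] in isolation, 'bone' would also alternate; but it has [ɣ] in both [mɛɣ] and [mɛɣu].
Therefore /g/ is basic and [ɣ] is derived by intervocalic spirantization (voiced stops become fricatives between vowels).

/lɛg/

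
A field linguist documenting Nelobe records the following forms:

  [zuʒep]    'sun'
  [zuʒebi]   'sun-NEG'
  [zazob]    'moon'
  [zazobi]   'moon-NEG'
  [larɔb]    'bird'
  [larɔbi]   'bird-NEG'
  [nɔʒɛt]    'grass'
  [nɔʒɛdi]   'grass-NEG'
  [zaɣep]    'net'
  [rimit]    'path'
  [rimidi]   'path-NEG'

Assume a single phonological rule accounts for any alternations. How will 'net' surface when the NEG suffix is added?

'sun' shows [p] ~ [b] at the end of the stem ([zuʒep] vs [zuʒebi]).
The stem 'moon' ([zazob], [zazobi]) shows [b] unchanged in both environments, so [b] cannot be basic with [p] derived in isolation.
So /p/ is underlying, and a rule of intervocalic voicing — voiceless stops become voiced between vowels — gives [b].
The one attested form of 'net', [zaɣep], shows underlying /zaɣep/. Applying the same rule between vowels gives [zaɣebi].

[zaɣebi]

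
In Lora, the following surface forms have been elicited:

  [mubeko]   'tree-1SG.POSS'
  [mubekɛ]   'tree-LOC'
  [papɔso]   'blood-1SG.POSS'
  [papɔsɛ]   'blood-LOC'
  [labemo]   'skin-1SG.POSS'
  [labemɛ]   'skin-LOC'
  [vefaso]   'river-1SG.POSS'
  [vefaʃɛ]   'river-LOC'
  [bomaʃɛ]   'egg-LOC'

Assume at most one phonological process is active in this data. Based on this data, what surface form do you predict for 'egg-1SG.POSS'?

The root 'river' surfaces as [vefaso] and [vefaʃɛ], with a stem-final [s] ~ [ʃ] alternation.
The stem 'blood' ([papɔso], [papɔsɛ]) shows [s] unchanged in both environments, so [s] cannot be basic with [ʃ] derived before the LOC suffix.
So /ʃ/ is underlying, and a rule of depalatalization — palato-alveolar /ʃ/ becomes [s] when no front vowel follows — gives [s].
From [bomaʃɛ] the stem 'egg' is /bomaʃ/; when no front vowel follows this yields [bomaso].

[bomaso]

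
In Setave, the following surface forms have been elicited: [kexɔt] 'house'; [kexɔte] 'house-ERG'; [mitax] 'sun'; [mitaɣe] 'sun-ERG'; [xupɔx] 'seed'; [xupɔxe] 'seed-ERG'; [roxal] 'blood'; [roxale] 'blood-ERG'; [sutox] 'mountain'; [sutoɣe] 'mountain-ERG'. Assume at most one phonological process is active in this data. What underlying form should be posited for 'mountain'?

The stem for 'mountain' ends in [x] in [sutox] but [ɣ] in [sutoɣe].
But 'seed' keeps [x] in both environments ([xupɔx], [xupɔxe]), so there is no rule changing /x/ to [ɣ] before the ERG suffix.
Therefore /ɣ/ is basic and [x] is derived by word-final obstruent devoicing (voiced obstruents become voiceless word-finally).
The underlying form of 'mountain' is therefore /sutoɣ/.

/sutoɣ/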